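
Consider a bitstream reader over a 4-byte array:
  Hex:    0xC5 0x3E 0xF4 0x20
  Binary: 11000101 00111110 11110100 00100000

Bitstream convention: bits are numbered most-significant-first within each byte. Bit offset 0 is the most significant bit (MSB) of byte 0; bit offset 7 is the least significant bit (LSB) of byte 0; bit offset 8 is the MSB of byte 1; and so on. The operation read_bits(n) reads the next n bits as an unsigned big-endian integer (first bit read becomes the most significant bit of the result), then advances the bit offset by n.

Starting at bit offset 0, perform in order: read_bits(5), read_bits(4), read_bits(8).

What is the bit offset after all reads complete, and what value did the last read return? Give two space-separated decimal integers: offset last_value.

Answer: 17 125

Derivation:
Read 1: bits[0:5] width=5 -> value=24 (bin 11000); offset now 5 = byte 0 bit 5; 27 bits remain
Read 2: bits[5:9] width=4 -> value=10 (bin 1010); offset now 9 = byte 1 bit 1; 23 bits remain
Read 3: bits[9:17] width=8 -> value=125 (bin 01111101); offset now 17 = byte 2 bit 1; 15 bits remain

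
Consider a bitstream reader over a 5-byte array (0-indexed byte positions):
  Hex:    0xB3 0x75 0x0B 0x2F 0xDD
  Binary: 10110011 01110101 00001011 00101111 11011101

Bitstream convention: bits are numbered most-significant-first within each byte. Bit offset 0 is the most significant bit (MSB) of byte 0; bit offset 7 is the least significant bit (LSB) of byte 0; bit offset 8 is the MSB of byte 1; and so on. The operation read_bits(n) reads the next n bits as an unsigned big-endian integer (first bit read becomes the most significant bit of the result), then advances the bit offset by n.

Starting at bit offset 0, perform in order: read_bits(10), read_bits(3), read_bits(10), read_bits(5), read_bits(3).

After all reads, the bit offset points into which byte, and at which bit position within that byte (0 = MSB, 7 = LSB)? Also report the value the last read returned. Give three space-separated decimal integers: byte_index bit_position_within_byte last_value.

Answer: 3 7 7

Derivation:
Read 1: bits[0:10] width=10 -> value=717 (bin 1011001101); offset now 10 = byte 1 bit 2; 30 bits remain
Read 2: bits[10:13] width=3 -> value=6 (bin 110); offset now 13 = byte 1 bit 5; 27 bits remain
Read 3: bits[13:23] width=10 -> value=645 (bin 1010000101); offset now 23 = byte 2 bit 7; 17 bits remain
Read 4: bits[23:28] width=5 -> value=18 (bin 10010); offset now 28 = byte 3 bit 4; 12 bits remain
Read 5: bits[28:31] width=3 -> value=7 (bin 111); offset now 31 = byte 3 bit 7; 9 bits remain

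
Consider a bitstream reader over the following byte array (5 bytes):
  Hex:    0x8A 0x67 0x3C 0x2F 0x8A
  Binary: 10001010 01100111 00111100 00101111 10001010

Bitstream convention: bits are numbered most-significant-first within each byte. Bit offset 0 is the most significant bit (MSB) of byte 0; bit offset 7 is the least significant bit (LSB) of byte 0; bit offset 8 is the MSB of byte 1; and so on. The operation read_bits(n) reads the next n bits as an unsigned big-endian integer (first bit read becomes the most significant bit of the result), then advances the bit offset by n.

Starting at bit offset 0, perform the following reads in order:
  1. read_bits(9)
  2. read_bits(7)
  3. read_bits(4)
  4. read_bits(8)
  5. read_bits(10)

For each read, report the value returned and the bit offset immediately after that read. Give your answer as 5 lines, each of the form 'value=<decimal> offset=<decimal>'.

Answer: value=276 offset=9
value=103 offset=16
value=3 offset=20
value=194 offset=28
value=994 offset=38

Derivation:
Read 1: bits[0:9] width=9 -> value=276 (bin 100010100); offset now 9 = byte 1 bit 1; 31 bits remain
Read 2: bits[9:16] width=7 -> value=103 (bin 1100111); offset now 16 = byte 2 bit 0; 24 bits remain
Read 3: bits[16:20] width=4 -> value=3 (bin 0011); offset now 20 = byte 2 bit 4; 20 bits remain
Read 4: bits[20:28] width=8 -> value=194 (bin 11000010); offset now 28 = byte 3 bit 4; 12 bits remain
Read 5: bits[28:38] width=10 -> value=994 (bin 1111100010); offset now 38 = byte 4 bit 6; 2 bits remain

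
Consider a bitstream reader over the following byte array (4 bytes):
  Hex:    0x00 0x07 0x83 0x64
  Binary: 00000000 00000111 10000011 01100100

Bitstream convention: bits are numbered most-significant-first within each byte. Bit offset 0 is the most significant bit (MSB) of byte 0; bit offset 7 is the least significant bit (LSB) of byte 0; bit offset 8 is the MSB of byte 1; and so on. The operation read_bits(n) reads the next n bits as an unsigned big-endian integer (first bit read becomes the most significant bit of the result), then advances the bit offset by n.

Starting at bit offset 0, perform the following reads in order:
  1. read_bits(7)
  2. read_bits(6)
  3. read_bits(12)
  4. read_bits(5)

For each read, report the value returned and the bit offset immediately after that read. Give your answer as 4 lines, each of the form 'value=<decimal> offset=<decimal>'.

Read 1: bits[0:7] width=7 -> value=0 (bin 0000000); offset now 7 = byte 0 bit 7; 25 bits remain
Read 2: bits[7:13] width=6 -> value=0 (bin 000000); offset now 13 = byte 1 bit 5; 19 bits remain
Read 3: bits[13:25] width=12 -> value=3846 (bin 111100000110); offset now 25 = byte 3 bit 1; 7 bits remain
Read 4: bits[25:30] width=5 -> value=25 (bin 11001); offset now 30 = byte 3 bit 6; 2 bits remain

Answer: value=0 offset=7
value=0 offset=13
value=3846 offset=25
value=25 offset=30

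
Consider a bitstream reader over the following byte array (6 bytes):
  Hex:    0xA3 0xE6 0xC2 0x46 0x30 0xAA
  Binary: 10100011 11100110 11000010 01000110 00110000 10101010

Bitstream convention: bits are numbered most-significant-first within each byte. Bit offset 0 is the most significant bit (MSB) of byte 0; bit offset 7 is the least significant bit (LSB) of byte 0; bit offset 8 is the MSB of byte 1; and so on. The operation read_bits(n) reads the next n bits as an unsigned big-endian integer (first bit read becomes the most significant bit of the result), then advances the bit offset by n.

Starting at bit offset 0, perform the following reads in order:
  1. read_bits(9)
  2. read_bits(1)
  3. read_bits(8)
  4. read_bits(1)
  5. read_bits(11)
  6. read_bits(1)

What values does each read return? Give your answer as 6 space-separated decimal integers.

Answer: 327 1 155 0 145 1

Derivation:
Read 1: bits[0:9] width=9 -> value=327 (bin 101000111); offset now 9 = byte 1 bit 1; 39 bits remain
Read 2: bits[9:10] width=1 -> value=1 (bin 1); offset now 10 = byte 1 bit 2; 38 bits remain
Read 3: bits[10:18] width=8 -> value=155 (bin 10011011); offset now 18 = byte 2 bit 2; 30 bits remain
Read 4: bits[18:19] width=1 -> value=0 (bin 0); offset now 19 = byte 2 bit 3; 29 bits remain
Read 5: bits[19:30] width=11 -> value=145 (bin 00010010001); offset now 30 = byte 3 bit 6; 18 bits remain
Read 6: bits[30:31] width=1 -> value=1 (bin 1); offset now 31 = byte 3 bit 7; 17 bits remain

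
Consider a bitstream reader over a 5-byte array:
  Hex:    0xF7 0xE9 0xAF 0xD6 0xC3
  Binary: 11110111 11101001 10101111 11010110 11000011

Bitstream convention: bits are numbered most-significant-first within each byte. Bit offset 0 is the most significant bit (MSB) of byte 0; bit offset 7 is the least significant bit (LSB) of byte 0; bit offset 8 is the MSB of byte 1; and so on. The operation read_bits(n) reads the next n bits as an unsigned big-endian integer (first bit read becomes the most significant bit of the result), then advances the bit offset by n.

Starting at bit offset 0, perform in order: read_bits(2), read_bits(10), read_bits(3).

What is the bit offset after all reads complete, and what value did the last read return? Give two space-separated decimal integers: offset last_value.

Read 1: bits[0:2] width=2 -> value=3 (bin 11); offset now 2 = byte 0 bit 2; 38 bits remain
Read 2: bits[2:12] width=10 -> value=894 (bin 1101111110); offset now 12 = byte 1 bit 4; 28 bits remain
Read 3: bits[12:15] width=3 -> value=4 (bin 100); offset now 15 = byte 1 bit 7; 25 bits remain

Answer: 15 4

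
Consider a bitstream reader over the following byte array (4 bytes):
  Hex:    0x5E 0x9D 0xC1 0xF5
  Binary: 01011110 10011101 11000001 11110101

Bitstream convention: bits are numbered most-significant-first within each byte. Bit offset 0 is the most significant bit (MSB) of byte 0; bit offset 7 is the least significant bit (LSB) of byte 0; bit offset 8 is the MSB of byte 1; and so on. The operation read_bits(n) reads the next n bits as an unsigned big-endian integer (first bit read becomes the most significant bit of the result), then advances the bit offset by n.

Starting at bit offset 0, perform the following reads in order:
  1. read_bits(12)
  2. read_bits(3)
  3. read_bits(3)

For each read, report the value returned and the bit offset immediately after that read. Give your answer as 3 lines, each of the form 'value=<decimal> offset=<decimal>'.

Answer: value=1513 offset=12
value=6 offset=15
value=7 offset=18

Derivation:
Read 1: bits[0:12] width=12 -> value=1513 (bin 010111101001); offset now 12 = byte 1 bit 4; 20 bits remain
Read 2: bits[12:15] width=3 -> value=6 (bin 110); offset now 15 = byte 1 bit 7; 17 bits remain
Read 3: bits[15:18] width=3 -> value=7 (bin 111); offset now 18 = byte 2 bit 2; 14 bits remain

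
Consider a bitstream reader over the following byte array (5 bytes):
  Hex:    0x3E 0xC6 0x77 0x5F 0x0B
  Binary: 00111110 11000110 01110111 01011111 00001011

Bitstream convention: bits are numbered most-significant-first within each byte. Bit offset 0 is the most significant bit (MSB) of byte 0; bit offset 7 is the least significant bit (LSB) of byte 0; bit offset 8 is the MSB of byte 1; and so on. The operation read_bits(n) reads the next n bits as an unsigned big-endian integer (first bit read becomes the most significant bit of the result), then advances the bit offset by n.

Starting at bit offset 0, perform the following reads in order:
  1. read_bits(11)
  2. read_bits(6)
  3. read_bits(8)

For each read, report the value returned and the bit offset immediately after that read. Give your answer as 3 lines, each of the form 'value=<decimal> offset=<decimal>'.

Read 1: bits[0:11] width=11 -> value=502 (bin 00111110110); offset now 11 = byte 1 bit 3; 29 bits remain
Read 2: bits[11:17] width=6 -> value=12 (bin 001100); offset now 17 = byte 2 bit 1; 23 bits remain
Read 3: bits[17:25] width=8 -> value=238 (bin 11101110); offset now 25 = byte 3 bit 1; 15 bits remain

Answer: value=502 offset=11
value=12 offset=17
value=238 offset=25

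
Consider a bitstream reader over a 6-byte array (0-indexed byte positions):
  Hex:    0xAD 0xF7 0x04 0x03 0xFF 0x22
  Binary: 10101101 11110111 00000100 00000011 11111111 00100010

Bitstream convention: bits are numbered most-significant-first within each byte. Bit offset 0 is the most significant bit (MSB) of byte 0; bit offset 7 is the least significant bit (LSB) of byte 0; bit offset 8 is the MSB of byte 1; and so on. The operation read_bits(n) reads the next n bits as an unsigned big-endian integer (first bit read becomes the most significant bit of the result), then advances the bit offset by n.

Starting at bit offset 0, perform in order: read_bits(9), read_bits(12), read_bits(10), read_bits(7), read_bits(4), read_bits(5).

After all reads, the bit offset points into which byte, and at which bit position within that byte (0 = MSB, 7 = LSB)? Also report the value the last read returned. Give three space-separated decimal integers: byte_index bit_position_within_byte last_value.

Read 1: bits[0:9] width=9 -> value=347 (bin 101011011); offset now 9 = byte 1 bit 1; 39 bits remain
Read 2: bits[9:21] width=12 -> value=3808 (bin 111011100000); offset now 21 = byte 2 bit 5; 27 bits remain
Read 3: bits[21:31] width=10 -> value=513 (bin 1000000001); offset now 31 = byte 3 bit 7; 17 bits remain
Read 4: bits[31:38] width=7 -> value=127 (bin 1111111); offset now 38 = byte 4 bit 6; 10 bits remain
Read 5: bits[38:42] width=4 -> value=12 (bin 1100); offset now 42 = byte 5 bit 2; 6 bits remain
Read 6: bits[42:47] width=5 -> value=17 (bin 10001); offset now 47 = byte 5 bit 7; 1 bits remain

Answer: 5 7 17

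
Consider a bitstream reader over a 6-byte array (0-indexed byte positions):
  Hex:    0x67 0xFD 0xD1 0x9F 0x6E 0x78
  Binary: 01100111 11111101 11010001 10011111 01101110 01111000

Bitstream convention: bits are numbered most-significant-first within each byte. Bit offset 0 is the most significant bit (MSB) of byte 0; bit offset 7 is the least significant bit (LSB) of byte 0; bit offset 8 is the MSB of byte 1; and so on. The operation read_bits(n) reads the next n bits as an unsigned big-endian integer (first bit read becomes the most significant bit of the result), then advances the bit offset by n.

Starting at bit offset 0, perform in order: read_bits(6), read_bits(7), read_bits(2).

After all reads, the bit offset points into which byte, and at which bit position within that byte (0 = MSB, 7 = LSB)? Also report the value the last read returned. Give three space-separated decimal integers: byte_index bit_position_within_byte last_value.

Answer: 1 7 2

Derivation:
Read 1: bits[0:6] width=6 -> value=25 (bin 011001); offset now 6 = byte 0 bit 6; 42 bits remain
Read 2: bits[6:13] width=7 -> value=127 (bin 1111111); offset now 13 = byte 1 bit 5; 35 bits remain
Read 3: bits[13:15] width=2 -> value=2 (bin 10); offset now 15 = byte 1 bit 7; 33 bits remain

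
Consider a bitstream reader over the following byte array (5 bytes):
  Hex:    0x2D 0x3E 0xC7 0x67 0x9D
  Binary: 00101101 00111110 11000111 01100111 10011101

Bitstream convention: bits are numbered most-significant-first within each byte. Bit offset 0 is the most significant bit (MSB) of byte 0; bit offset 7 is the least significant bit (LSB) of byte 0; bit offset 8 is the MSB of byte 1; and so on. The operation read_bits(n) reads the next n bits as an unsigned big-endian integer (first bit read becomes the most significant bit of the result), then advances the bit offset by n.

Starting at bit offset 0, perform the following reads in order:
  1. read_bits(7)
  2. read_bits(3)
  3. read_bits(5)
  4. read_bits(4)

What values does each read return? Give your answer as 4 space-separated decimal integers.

Read 1: bits[0:7] width=7 -> value=22 (bin 0010110); offset now 7 = byte 0 bit 7; 33 bits remain
Read 2: bits[7:10] width=3 -> value=4 (bin 100); offset now 10 = byte 1 bit 2; 30 bits remain
Read 3: bits[10:15] width=5 -> value=31 (bin 11111); offset now 15 = byte 1 bit 7; 25 bits remain
Read 4: bits[15:19] width=4 -> value=6 (bin 0110); offset now 19 = byte 2 bit 3; 21 bits remain

Answer: 22 4 31 6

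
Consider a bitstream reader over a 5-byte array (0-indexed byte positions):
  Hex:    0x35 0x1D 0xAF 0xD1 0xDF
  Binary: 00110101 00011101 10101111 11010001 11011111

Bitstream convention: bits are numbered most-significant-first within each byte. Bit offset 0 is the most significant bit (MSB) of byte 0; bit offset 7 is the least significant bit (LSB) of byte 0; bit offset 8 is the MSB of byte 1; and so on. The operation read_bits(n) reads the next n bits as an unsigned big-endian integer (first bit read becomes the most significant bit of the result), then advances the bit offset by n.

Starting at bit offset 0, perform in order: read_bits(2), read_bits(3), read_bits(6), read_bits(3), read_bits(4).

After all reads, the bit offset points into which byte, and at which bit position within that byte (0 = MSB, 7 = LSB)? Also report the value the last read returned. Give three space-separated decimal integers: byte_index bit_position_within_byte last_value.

Read 1: bits[0:2] width=2 -> value=0 (bin 00); offset now 2 = byte 0 bit 2; 38 bits remain
Read 2: bits[2:5] width=3 -> value=6 (bin 110); offset now 5 = byte 0 bit 5; 35 bits remain
Read 3: bits[5:11] width=6 -> value=40 (bin 101000); offset now 11 = byte 1 bit 3; 29 bits remain
Read 4: bits[11:14] width=3 -> value=7 (bin 111); offset now 14 = byte 1 bit 6; 26 bits remain
Read 5: bits[14:18] width=4 -> value=6 (bin 0110); offset now 18 = byte 2 bit 2; 22 bits remain

Answer: 2 2 6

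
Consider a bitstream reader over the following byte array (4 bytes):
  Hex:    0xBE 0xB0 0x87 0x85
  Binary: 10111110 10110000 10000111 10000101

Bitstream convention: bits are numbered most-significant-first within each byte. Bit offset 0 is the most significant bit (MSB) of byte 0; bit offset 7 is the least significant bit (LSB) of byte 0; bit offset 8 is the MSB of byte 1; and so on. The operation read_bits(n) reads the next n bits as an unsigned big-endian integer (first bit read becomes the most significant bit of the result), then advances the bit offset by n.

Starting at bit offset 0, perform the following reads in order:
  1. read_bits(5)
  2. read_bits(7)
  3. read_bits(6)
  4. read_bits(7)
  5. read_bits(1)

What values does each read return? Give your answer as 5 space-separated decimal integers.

Read 1: bits[0:5] width=5 -> value=23 (bin 10111); offset now 5 = byte 0 bit 5; 27 bits remain
Read 2: bits[5:12] width=7 -> value=107 (bin 1101011); offset now 12 = byte 1 bit 4; 20 bits remain
Read 3: bits[12:18] width=6 -> value=2 (bin 000010); offset now 18 = byte 2 bit 2; 14 bits remain
Read 4: bits[18:25] width=7 -> value=15 (bin 0001111); offset now 25 = byte 3 bit 1; 7 bits remain
Read 5: bits[25:26] width=1 -> value=0 (bin 0); offset now 26 = byte 3 bit 2; 6 bits remain

Answer: 23 107 2 15 0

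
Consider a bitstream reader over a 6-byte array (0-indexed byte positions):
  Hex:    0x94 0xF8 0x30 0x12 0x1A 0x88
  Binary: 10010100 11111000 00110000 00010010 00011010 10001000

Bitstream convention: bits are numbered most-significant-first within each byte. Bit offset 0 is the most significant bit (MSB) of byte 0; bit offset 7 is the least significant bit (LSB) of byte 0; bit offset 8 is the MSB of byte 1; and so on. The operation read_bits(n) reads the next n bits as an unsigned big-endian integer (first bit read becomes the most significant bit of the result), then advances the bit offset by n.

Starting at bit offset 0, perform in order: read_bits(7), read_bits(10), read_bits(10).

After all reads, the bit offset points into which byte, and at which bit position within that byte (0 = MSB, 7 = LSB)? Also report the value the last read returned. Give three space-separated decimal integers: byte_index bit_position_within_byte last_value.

Read 1: bits[0:7] width=7 -> value=74 (bin 1001010); offset now 7 = byte 0 bit 7; 41 bits remain
Read 2: bits[7:17] width=10 -> value=496 (bin 0111110000); offset now 17 = byte 2 bit 1; 31 bits remain
Read 3: bits[17:27] width=10 -> value=384 (bin 0110000000); offset now 27 = byte 3 bit 3; 21 bits remain

Answer: 3 3 384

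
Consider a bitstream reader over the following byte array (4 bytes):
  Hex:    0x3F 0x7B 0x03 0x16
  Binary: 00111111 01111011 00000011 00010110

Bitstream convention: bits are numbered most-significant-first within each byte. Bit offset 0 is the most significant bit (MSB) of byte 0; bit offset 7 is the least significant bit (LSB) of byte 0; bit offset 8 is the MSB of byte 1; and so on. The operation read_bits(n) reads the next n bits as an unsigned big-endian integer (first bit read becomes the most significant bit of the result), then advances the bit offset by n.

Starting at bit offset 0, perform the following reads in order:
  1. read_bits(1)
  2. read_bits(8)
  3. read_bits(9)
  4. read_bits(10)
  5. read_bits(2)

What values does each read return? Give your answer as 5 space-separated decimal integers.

Read 1: bits[0:1] width=1 -> value=0 (bin 0); offset now 1 = byte 0 bit 1; 31 bits remain
Read 2: bits[1:9] width=8 -> value=126 (bin 01111110); offset now 9 = byte 1 bit 1; 23 bits remain
Read 3: bits[9:18] width=9 -> value=492 (bin 111101100); offset now 18 = byte 2 bit 2; 14 bits remain
Read 4: bits[18:28] width=10 -> value=49 (bin 0000110001); offset now 28 = byte 3 bit 4; 4 bits remain
Read 5: bits[28:30] width=2 -> value=1 (bin 01); offset now 30 = byte 3 bit 6; 2 bits remain

Answer: 0 126 492 49 1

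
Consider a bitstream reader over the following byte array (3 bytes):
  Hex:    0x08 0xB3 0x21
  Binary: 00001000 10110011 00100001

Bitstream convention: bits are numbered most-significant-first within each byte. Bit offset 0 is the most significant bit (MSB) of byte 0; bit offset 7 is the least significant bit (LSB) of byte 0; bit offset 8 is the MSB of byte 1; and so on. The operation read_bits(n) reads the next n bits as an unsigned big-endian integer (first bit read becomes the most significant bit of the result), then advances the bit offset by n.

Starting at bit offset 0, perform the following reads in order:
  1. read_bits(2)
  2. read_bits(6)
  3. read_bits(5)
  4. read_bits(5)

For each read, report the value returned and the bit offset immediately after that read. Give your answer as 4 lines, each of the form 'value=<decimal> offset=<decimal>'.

Answer: value=0 offset=2
value=8 offset=8
value=22 offset=13
value=12 offset=18

Derivation:
Read 1: bits[0:2] width=2 -> value=0 (bin 00); offset now 2 = byte 0 bit 2; 22 bits remain
Read 2: bits[2:8] width=6 -> value=8 (bin 001000); offset now 8 = byte 1 bit 0; 16 bits remain
Read 3: bits[8:13] width=5 -> value=22 (bin 10110); offset now 13 = byte 1 bit 5; 11 bits remain
Read 4: bits[13:18] width=5 -> value=12 (bin 01100); offset now 18 = byte 2 bit 2; 6 bits remain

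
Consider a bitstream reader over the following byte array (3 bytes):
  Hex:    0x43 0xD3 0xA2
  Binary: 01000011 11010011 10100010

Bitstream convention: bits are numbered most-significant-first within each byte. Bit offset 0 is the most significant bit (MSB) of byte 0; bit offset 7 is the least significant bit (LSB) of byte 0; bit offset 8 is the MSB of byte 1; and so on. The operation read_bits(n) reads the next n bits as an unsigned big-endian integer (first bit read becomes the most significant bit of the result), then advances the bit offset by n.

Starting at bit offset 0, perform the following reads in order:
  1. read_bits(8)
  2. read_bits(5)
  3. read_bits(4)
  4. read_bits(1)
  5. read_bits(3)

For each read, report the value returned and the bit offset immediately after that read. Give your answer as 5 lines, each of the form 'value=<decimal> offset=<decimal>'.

Read 1: bits[0:8] width=8 -> value=67 (bin 01000011); offset now 8 = byte 1 bit 0; 16 bits remain
Read 2: bits[8:13] width=5 -> value=26 (bin 11010); offset now 13 = byte 1 bit 5; 11 bits remain
Read 3: bits[13:17] width=4 -> value=7 (bin 0111); offset now 17 = byte 2 bit 1; 7 bits remain
Read 4: bits[17:18] width=1 -> value=0 (bin 0); offset now 18 = byte 2 bit 2; 6 bits remain
Read 5: bits[18:21] width=3 -> value=4 (bin 100); offset now 21 = byte 2 bit 5; 3 bits remain

Answer: value=67 offset=8
value=26 offset=13
value=7 offset=17
value=0 offset=18
value=4 offset=21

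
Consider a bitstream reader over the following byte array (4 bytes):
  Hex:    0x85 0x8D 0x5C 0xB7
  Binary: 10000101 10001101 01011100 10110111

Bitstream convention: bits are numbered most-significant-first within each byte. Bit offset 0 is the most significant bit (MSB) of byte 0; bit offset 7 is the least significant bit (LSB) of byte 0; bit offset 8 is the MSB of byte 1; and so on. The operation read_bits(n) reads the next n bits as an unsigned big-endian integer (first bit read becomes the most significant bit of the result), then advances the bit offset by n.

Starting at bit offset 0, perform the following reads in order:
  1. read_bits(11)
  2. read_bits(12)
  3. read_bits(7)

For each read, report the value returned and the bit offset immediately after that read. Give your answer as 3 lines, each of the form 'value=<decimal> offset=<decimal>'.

Read 1: bits[0:11] width=11 -> value=1068 (bin 10000101100); offset now 11 = byte 1 bit 3; 21 bits remain
Read 2: bits[11:23] width=12 -> value=1710 (bin 011010101110); offset now 23 = byte 2 bit 7; 9 bits remain
Read 3: bits[23:30] width=7 -> value=45 (bin 0101101); offset now 30 = byte 3 bit 6; 2 bits remain

Answer: value=1068 offset=11
value=1710 offset=23
value=45 offset=30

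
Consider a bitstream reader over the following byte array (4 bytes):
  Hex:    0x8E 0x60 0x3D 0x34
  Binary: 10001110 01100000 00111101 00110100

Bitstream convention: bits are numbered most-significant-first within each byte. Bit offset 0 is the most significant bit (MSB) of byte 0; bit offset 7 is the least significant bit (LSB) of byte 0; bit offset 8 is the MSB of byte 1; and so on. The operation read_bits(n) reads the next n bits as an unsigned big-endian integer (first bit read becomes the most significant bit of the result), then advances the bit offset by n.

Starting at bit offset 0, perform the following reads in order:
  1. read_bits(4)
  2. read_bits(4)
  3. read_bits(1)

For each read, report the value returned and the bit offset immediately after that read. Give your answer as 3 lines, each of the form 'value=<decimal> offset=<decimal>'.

Read 1: bits[0:4] width=4 -> value=8 (bin 1000); offset now 4 = byte 0 bit 4; 28 bits remain
Read 2: bits[4:8] width=4 -> value=14 (bin 1110); offset now 8 = byte 1 bit 0; 24 bits remain
Read 3: bits[8:9] width=1 -> value=0 (bin 0); offset now 9 = byte 1 bit 1; 23 bits remain

Answer: value=8 offset=4
value=14 offset=8
value=0 offset=9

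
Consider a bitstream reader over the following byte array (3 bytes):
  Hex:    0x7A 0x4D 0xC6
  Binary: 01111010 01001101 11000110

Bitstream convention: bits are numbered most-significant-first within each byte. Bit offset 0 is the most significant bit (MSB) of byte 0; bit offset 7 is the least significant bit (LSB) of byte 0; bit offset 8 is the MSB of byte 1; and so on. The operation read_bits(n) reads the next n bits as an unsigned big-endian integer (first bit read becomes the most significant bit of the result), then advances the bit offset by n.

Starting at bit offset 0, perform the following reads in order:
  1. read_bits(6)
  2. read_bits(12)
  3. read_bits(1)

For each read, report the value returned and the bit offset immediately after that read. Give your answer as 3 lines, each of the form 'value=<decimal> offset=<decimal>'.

Answer: value=30 offset=6
value=2359 offset=18
value=0 offset=19

Derivation:
Read 1: bits[0:6] width=6 -> value=30 (bin 011110); offset now 6 = byte 0 bit 6; 18 bits remain
Read 2: bits[6:18] width=12 -> value=2359 (bin 100100110111); offset now 18 = byte 2 bit 2; 6 bits remain
Read 3: bits[18:19] width=1 -> value=0 (bin 0); offset now 19 = byte 2 bit 3; 5 bits remain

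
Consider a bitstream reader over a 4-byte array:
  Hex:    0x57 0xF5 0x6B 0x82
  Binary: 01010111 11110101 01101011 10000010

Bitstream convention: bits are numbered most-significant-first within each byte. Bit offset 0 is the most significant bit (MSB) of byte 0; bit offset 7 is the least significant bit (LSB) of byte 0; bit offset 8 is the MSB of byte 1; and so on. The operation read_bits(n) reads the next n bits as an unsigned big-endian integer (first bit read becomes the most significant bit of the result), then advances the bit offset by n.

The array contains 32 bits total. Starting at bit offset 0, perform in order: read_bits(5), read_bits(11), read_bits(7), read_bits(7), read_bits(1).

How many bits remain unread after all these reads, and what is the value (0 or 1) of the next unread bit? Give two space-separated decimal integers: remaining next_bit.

Answer: 1 0

Derivation:
Read 1: bits[0:5] width=5 -> value=10 (bin 01010); offset now 5 = byte 0 bit 5; 27 bits remain
Read 2: bits[5:16] width=11 -> value=2037 (bin 11111110101); offset now 16 = byte 2 bit 0; 16 bits remain
Read 3: bits[16:23] width=7 -> value=53 (bin 0110101); offset now 23 = byte 2 bit 7; 9 bits remain
Read 4: bits[23:30] width=7 -> value=96 (bin 1100000); offset now 30 = byte 3 bit 6; 2 bits remain
Read 5: bits[30:31] width=1 -> value=1 (bin 1); offset now 31 = byte 3 bit 7; 1 bits remain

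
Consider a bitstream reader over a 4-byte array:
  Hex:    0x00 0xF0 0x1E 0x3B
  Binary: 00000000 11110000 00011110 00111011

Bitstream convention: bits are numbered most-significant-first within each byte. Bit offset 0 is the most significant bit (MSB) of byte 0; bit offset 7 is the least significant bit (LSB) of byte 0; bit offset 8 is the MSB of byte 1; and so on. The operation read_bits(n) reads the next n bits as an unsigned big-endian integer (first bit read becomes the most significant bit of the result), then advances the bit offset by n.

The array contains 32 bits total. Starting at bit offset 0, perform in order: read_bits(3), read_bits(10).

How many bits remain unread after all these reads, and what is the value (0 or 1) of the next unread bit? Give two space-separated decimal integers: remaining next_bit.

Answer: 19 0

Derivation:
Read 1: bits[0:3] width=3 -> value=0 (bin 000); offset now 3 = byte 0 bit 3; 29 bits remain
Read 2: bits[3:13] width=10 -> value=30 (bin 0000011110); offset now 13 = byte 1 bit 5; 19 bits remain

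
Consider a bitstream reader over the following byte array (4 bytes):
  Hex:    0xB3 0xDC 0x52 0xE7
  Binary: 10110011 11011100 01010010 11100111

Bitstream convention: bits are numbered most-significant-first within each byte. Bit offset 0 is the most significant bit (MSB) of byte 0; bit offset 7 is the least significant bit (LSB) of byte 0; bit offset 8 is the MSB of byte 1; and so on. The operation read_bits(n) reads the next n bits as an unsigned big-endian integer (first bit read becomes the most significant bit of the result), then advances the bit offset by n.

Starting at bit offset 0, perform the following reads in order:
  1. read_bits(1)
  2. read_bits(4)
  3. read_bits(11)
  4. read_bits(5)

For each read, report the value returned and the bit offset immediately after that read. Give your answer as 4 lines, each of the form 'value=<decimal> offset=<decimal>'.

Answer: value=1 offset=1
value=6 offset=5
value=988 offset=16
value=10 offset=21

Derivation:
Read 1: bits[0:1] width=1 -> value=1 (bin 1); offset now 1 = byte 0 bit 1; 31 bits remain
Read 2: bits[1:5] width=4 -> value=6 (bin 0110); offset now 5 = byte 0 bit 5; 27 bits remain
Read 3: bits[5:16] width=11 -> value=988 (bin 01111011100); offset now 16 = byte 2 bit 0; 16 bits remain
Read 4: bits[16:21] width=5 -> value=10 (bin 01010); offset now 21 = byte 2 bit 5; 11 bits remain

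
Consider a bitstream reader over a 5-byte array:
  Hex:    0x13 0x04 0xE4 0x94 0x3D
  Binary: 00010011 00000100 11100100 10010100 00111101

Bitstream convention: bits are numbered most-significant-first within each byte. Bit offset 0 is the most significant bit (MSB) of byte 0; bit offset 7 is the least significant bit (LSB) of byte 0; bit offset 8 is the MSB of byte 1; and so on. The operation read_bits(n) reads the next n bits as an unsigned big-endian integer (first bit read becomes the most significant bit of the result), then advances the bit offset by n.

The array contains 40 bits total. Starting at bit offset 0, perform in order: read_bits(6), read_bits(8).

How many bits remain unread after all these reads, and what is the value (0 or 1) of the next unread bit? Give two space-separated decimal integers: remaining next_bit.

Read 1: bits[0:6] width=6 -> value=4 (bin 000100); offset now 6 = byte 0 bit 6; 34 bits remain
Read 2: bits[6:14] width=8 -> value=193 (bin 11000001); offset now 14 = byte 1 bit 6; 26 bits remain

Answer: 26 0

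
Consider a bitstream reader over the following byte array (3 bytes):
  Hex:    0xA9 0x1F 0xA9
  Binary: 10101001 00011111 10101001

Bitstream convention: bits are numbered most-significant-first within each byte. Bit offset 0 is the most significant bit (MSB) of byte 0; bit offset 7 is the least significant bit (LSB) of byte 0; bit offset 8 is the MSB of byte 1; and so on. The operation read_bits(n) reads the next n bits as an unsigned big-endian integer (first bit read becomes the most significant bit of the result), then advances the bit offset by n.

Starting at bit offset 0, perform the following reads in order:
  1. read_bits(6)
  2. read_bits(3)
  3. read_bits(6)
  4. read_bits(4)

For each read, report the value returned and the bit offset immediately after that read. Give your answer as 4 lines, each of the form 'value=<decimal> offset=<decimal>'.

Answer: value=42 offset=6
value=2 offset=9
value=15 offset=15
value=13 offset=19

Derivation:
Read 1: bits[0:6] width=6 -> value=42 (bin 101010); offset now 6 = byte 0 bit 6; 18 bits remain
Read 2: bits[6:9] width=3 -> value=2 (bin 010); offset now 9 = byte 1 bit 1; 15 bits remain
Read 3: bits[9:15] width=6 -> value=15 (bin 001111); offset now 15 = byte 1 bit 7; 9 bits remain
Read 4: bits[15:19] width=4 -> value=13 (bin 1101); offset now 19 = byte 2 bit 3; 5 bits remain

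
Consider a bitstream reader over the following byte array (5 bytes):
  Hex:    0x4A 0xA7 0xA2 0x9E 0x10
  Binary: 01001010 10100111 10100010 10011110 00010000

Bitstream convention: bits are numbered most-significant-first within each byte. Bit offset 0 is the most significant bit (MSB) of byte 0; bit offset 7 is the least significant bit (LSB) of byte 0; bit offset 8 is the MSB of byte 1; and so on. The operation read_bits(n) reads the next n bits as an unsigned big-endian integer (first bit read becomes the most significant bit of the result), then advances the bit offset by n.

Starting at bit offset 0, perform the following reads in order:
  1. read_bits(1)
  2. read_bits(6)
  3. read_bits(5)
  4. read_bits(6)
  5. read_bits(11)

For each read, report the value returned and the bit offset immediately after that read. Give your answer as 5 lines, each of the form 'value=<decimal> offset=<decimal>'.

Read 1: bits[0:1] width=1 -> value=0 (bin 0); offset now 1 = byte 0 bit 1; 39 bits remain
Read 2: bits[1:7] width=6 -> value=37 (bin 100101); offset now 7 = byte 0 bit 7; 33 bits remain
Read 3: bits[7:12] width=5 -> value=10 (bin 01010); offset now 12 = byte 1 bit 4; 28 bits remain
Read 4: bits[12:18] width=6 -> value=30 (bin 011110); offset now 18 = byte 2 bit 2; 22 bits remain
Read 5: bits[18:29] width=11 -> value=1107 (bin 10001010011); offset now 29 = byte 3 bit 5; 11 bits remain

Answer: value=0 offset=1
value=37 offset=7
value=10 offset=12
value=30 offset=18
value=1107 offset=29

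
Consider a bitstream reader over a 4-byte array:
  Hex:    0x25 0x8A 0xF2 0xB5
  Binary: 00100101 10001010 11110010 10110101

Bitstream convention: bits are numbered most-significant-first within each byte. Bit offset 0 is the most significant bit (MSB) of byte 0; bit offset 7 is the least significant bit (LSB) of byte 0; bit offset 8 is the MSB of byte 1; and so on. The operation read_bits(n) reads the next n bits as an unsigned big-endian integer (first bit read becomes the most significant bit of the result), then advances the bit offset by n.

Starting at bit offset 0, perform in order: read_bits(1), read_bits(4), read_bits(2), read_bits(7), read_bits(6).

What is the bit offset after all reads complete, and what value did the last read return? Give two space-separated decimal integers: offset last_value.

Read 1: bits[0:1] width=1 -> value=0 (bin 0); offset now 1 = byte 0 bit 1; 31 bits remain
Read 2: bits[1:5] width=4 -> value=4 (bin 0100); offset now 5 = byte 0 bit 5; 27 bits remain
Read 3: bits[5:7] width=2 -> value=2 (bin 10); offset now 7 = byte 0 bit 7; 25 bits remain
Read 4: bits[7:14] width=7 -> value=98 (bin 1100010); offset now 14 = byte 1 bit 6; 18 bits remain
Read 5: bits[14:20] width=6 -> value=47 (bin 101111); offset now 20 = byte 2 bit 4; 12 bits remain

Answer: 20 47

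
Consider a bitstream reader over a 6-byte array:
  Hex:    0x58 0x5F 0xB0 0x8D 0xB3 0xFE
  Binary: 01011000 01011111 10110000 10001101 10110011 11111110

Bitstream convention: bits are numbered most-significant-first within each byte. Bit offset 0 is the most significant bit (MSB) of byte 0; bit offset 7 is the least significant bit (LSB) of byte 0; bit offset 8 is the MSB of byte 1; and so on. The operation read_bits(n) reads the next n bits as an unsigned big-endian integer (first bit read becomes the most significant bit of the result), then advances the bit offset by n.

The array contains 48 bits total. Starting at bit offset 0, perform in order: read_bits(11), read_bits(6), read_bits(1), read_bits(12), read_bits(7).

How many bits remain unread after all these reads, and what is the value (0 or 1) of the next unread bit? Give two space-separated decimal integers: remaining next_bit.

Read 1: bits[0:11] width=11 -> value=706 (bin 01011000010); offset now 11 = byte 1 bit 3; 37 bits remain
Read 2: bits[11:17] width=6 -> value=63 (bin 111111); offset now 17 = byte 2 bit 1; 31 bits remain
Read 3: bits[17:18] width=1 -> value=0 (bin 0); offset now 18 = byte 2 bit 2; 30 bits remain
Read 4: bits[18:30] width=12 -> value=3107 (bin 110000100011); offset now 30 = byte 3 bit 6; 18 bits remain
Read 5: bits[30:37] width=7 -> value=54 (bin 0110110); offset now 37 = byte 4 bit 5; 11 bits remain

Answer: 11 0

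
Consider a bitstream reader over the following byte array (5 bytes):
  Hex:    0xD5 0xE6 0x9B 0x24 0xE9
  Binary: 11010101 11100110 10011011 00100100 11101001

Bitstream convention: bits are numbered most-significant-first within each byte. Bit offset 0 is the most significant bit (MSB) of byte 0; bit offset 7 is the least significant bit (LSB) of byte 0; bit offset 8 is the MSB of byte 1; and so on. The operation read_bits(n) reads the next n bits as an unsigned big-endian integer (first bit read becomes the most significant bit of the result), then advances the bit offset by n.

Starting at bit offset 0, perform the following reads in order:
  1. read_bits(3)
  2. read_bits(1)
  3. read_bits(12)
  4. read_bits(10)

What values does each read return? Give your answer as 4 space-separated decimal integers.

Answer: 6 1 1510 620

Derivation:
Read 1: bits[0:3] width=3 -> value=6 (bin 110); offset now 3 = byte 0 bit 3; 37 bits remain
Read 2: bits[3:4] width=1 -> value=1 (bin 1); offset now 4 = byte 0 bit 4; 36 bits remain
Read 3: bits[4:16] width=12 -> value=1510 (bin 010111100110); offset now 16 = byte 2 bit 0; 24 bits remain
Read 4: bits[16:26] width=10 -> value=620 (bin 1001101100); offset now 26 = byte 3 bit 2; 14 bits remain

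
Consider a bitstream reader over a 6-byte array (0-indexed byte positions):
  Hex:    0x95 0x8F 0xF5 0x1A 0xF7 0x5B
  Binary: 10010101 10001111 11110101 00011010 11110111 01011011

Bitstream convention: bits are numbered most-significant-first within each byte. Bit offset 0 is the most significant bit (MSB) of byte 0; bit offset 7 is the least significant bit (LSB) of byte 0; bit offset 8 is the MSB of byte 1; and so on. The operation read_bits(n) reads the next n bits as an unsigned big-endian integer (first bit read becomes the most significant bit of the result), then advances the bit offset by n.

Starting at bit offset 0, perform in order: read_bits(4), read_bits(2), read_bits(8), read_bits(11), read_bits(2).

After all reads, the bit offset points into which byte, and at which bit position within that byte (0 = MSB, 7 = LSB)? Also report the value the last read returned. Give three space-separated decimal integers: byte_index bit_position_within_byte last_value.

Answer: 3 3 0

Derivation:
Read 1: bits[0:4] width=4 -> value=9 (bin 1001); offset now 4 = byte 0 bit 4; 44 bits remain
Read 2: bits[4:6] width=2 -> value=1 (bin 01); offset now 6 = byte 0 bit 6; 42 bits remain
Read 3: bits[6:14] width=8 -> value=99 (bin 01100011); offset now 14 = byte 1 bit 6; 34 bits remain
Read 4: bits[14:25] width=11 -> value=2026 (bin 11111101010); offset now 25 = byte 3 bit 1; 23 bits remain
Read 5: bits[25:27] width=2 -> value=0 (bin 00); offset now 27 = byte 3 bit 3; 21 bits remain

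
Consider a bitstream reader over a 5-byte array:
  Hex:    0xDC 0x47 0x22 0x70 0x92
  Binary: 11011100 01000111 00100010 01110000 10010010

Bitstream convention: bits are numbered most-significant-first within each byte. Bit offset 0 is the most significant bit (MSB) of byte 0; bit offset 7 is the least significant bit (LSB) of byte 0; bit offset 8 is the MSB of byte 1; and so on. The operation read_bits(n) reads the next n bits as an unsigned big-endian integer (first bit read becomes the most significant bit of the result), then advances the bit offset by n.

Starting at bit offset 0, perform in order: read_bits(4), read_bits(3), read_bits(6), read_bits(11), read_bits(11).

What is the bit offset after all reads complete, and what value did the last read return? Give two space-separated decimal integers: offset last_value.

Answer: 35 900

Derivation:
Read 1: bits[0:4] width=4 -> value=13 (bin 1101); offset now 4 = byte 0 bit 4; 36 bits remain
Read 2: bits[4:7] width=3 -> value=6 (bin 110); offset now 7 = byte 0 bit 7; 33 bits remain
Read 3: bits[7:13] width=6 -> value=8 (bin 001000); offset now 13 = byte 1 bit 5; 27 bits remain
Read 4: bits[13:24] width=11 -> value=1826 (bin 11100100010); offset now 24 = byte 3 bit 0; 16 bits remain
Read 5: bits[24:35] width=11 -> value=900 (bin 01110000100); offset now 35 = byte 4 bit 3; 5 bits remain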